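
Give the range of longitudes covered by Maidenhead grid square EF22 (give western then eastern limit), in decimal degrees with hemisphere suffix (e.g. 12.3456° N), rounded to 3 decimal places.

Field E=4, F=5: +4·20° lon, +5·10° lat → SW at lon -100°, lat -40°.
Square 2, 2: +2·2° lon, +2·1° lat → SW at lon -96°, lat -38°.
Cell spans 2° lon × 1° lat.
west 96.000° W, east 94.000° W.

96.000° W, 94.000° W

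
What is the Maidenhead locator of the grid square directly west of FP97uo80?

Longitude extended square 8; −1 → 7.
The latitude characters are unchanged.

FP97uo70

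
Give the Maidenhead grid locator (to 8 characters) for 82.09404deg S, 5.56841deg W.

IA77fv17

Add 180° to longitude and 90° to latitude: 174.43159, 7.90596.
Field (20°×10°, letters A–R): 174.43159/20 → 8 → I, 7.90596/10 → 0 → A; chars IA.
Square (2°×1°, digits 0–9): 14.43159/2 → 7, 7.90596/1 → 7; chars 77.
Subsquare (5′×2.5′, letters a–x): 0.43159/0.0833333 → 5 → f, 0.90596/0.0416667 → 21 → v; chars fv.
Extended square (30″×15″, digits 0–9): 0.01492/0.00833333 → 1, 0.03096/0.00416667 → 7; chars 17.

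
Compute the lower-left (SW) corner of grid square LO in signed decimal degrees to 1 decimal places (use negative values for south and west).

50.0, 40.0

Field L=11, O=14: +11·20° lon, +14·10° lat → SW at lon 40°, lat 50°.
latitude 50.0, longitude 40.0.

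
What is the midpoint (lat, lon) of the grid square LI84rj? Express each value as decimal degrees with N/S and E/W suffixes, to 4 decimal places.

Field L=11, I=8: +11·20° lon, +8·10° lat → SW at lon 40°, lat -10°.
Square 8, 4: +8·2° lon, +4·1° lat → SW at lon 56°, lat -6°.
Subsquare r=17, j=9: +17·0.0833333° lon, +9·0.0416667° lat → SW at lon 57.4167°, lat -5.625°.
Cell spans 0.0833333° lon × 0.0416667° lat. Centre is SW corner plus half of each.
latitude 5.6042° S, longitude 57.4583° E.

5.6042° S, 57.4583° E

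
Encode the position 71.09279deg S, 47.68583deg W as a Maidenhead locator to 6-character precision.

GB68dv

Add 180° to longitude and 90° to latitude: 132.3142, 18.9072.
Field: 132.3142/20 → 6 → G, 18.9072/10 → 1 → B; chars GB.
Square: 12.3142/2 → 6, 8.9072/1 → 8; chars 68.
Subsquare: 0.3142/0.0833333 → 3 → d, 0.9072/0.0416667 → 21 → v; chars dv.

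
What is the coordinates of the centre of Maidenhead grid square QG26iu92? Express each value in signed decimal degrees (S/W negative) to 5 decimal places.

-23.15625, 144.74583

Field Q=16, G=6: +16·20° lon, +6·10° lat → SW at lon 140°, lat -30°.
Square 2, 6: +2·2° lon, +6·1° lat → SW at lon 144°, lat -24°.
Subsquare i=8, u=20: +8·0.0833333° lon, +20·0.0416667° lat → SW at lon 144.667°, lat -23.1667°.
Extended square 9, 2: +9·0.00833333° lon, +2·0.00416667° lat → SW at lon 144.742°, lat -23.1583°.
Cell spans 0.00833333° lon × 0.00416667° lat. Centre is SW corner plus half of each.
latitude -23.15625, longitude 144.74583.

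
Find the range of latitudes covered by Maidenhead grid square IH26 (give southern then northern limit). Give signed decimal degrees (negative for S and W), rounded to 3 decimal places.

Field I=8, H=7: +8·20° lon, +7·10° lat → SW at lon -20°, lat -20°.
Square 2, 6: +2·2° lon, +6·1° lat → SW at lon -16°, lat -14°.
Cell spans 2° lon × 1° lat.
south -14.000, north -13.000.

-14.000, -13.000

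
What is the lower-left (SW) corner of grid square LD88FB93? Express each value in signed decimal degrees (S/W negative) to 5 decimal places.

-51.94583, 56.49167

Field L=11, D=3: +11·20° lon, +3·10° lat → SW at lon 40°, lat -60°.
Square 8, 8: +8·2° lon, +8·1° lat → SW at lon 56°, lat -52°.
Subsquare f=5, b=1: +5·0.0833333° lon, +1·0.0416667° lat → SW at lon 56.4167°, lat -51.9583°.
Extended square 9, 3: +9·0.00833333° lon, +3·0.00416667° lat → SW at lon 56.4917°, lat -51.9458°.
latitude -51.94583, longitude 56.49167.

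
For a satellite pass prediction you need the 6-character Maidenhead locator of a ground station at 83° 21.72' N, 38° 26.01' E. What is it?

Offset from 180°W / 90°S: lon 218.4335°, lat 173.3620°.
Field: 218.4335/20 → 10 → K, 173.3620/10 → 17 → R; chars KR.
Square: 18.4335/2 → 9, 3.3620/1 → 3; chars 93.
Subsquare: 0.4335/0.0833333 → 5 → f, 0.3620/0.0416667 → 8 → i; chars fi.

KR93fi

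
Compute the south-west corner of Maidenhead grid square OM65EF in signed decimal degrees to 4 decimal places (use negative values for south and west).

35.2083, 112.3333

Field O=14, M=12: +14·20° lon, +12·10° lat → SW at lon 100°, lat 30°.
Square 6, 5: +6·2° lon, +5·1° lat → SW at lon 112°, lat 35°.
Subsquare e=4, f=5: +4·0.0833333° lon, +5·0.0416667° lat → SW at lon 112.333°, lat 35.2083°.
latitude 35.2083, longitude 112.3333.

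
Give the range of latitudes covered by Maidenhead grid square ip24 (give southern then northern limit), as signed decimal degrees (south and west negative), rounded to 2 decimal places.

64.00, 65.00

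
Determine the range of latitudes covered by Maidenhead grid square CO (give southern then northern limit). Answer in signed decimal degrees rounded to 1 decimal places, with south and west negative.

Field C=2, O=14: +2·20° lon, +14·10° lat → SW at lon -140°, lat 50°.
Cell spans 20° lon × 10° lat.
south 50.0, north 60.0.

50.0, 60.0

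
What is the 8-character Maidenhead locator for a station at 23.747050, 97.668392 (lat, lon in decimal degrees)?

NL83ur09

Shift to the Maidenhead origin (180°W, 90°S): lon 277.66839, lat 113.74705.
Field (20°×10°, letters A–R): lon ⌊277.66839/20⌋ = 13 → N; lat ⌊113.74705/10⌋ = 11 → L.
Square (2°×1°, digits 0–9): lon ⌊17.66839/2⌋ = 8; lat ⌊3.74705/1⌋ = 3.
Subsquare (5′×2.5′, letters a–x): lon ⌊1.66839/0.0833333⌋ = 20 → u; lat ⌊0.74705/0.0416667⌋ = 17 → r.
Extended square (30″×15″, digits 0–9): lon ⌊0.00173/0.00833333⌋ = 0; lat ⌊0.03872/0.00416667⌋ = 9.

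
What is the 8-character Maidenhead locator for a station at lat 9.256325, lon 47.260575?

LJ39pg11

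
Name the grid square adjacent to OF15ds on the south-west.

Longitude subsquare d = 3; −1 → 2 = c.
Latitude subsquare s = 18; −1 → 17 = r.

OF15cr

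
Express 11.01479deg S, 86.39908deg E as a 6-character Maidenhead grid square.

Add 180° to longitude and 90° to latitude: 266.3991, 78.9852.
Field (20°×10°, letters A–R): 266.3991/20 → 13 → N, 78.9852/10 → 7 → H; chars NH.
Square (2°×1°, digits 0–9): 6.3991/2 → 3, 8.9852/1 → 8; chars 38.
Subsquare (5′×2.5′, letters a–x): 0.3991/0.0833333 → 4 → e, 0.9852/0.0416667 → 23 → x; chars ex.

NH38ex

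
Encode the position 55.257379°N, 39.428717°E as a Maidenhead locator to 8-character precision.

KO95rg11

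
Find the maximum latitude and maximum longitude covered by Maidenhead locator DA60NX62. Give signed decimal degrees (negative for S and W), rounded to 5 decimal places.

Field D=3, A=0: +3·20° lon, +0·10° lat → SW at lon -120°, lat -90°.
Square 6, 0: +6·2° lon, +0·1° lat → SW at lon -108°, lat -90°.
Subsquare n=13, x=23: +13·0.0833333° lon, +23·0.0416667° lat → SW at lon -106.917°, lat -89.0417°.
Extended square 6, 2: +6·0.00833333° lon, +2·0.00416667° lat → SW at lon -106.867°, lat -89.0333°.
Cell spans 0.00833333° lon × 0.00416667° lat. NE corner is SW corner plus one full cell.
latitude -89.02917, longitude -106.85833.

-89.02917, -106.85833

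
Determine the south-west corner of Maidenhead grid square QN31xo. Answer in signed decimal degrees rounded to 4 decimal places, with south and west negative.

Field Q=16, N=13: +16·20° lon, +13·10° lat → SW at lon 140°, lat 40°.
Square 3, 1: +3·2° lon, +1·1° lat → SW at lon 146°, lat 41°.
Subsquare x=23, o=14: +23·0.0833333° lon, +14·0.0416667° lat → SW at lon 147.917°, lat 41.5833°.
latitude 41.5833, longitude 147.9167.

41.5833, 147.9167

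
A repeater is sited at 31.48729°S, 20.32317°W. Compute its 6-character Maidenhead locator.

Add 180° to longitude and 90° to latitude: 159.6768, 58.5127.
Field (20°×10°, letters A–R): lon ⌊159.6768/20⌋ = 7 → H; lat ⌊58.5127/10⌋ = 5 → F.
Square (2°×1°, digits 0–9): lon ⌊19.6768/2⌋ = 9; lat ⌊8.5127/1⌋ = 8.
Subsquare (5′×2.5′, letters a–x): lon ⌊1.6768/0.0833333⌋ = 20 → u; lat ⌊0.5127/0.0416667⌋ = 12 → m.

HF98um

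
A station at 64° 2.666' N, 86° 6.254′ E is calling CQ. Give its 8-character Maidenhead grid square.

Shift to the Maidenhead origin (180°W, 90°S): lon 266.10423, lat 154.04443.
Field: lon ⌊266.10423/20⌋ = 13 → N; lat ⌊154.04443/10⌋ = 15 → P.
Square: lon ⌊6.10423/2⌋ = 3; lat ⌊4.04443/1⌋ = 4.
Subsquare: lon ⌊0.10423/0.0833333⌋ = 1 → b; lat ⌊0.04443/0.0416667⌋ = 1 → b.
Extended square: lon ⌊0.02090/0.00833333⌋ = 2; lat ⌊0.00277/0.00416667⌋ = 0.

NP34bb20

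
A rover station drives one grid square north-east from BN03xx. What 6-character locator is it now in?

BN14aa

Longitude subsquare x = 23; +1 → 24, wraps to 0 = a, carry into square.
Longitude square 0; +1 → 1.
Latitude subsquare x = 23; +1 → 24, wraps to 0 = a, carry into square.
Latitude square 3; +1 → 4.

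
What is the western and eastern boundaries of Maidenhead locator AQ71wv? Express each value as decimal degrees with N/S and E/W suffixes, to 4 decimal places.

164.1667° W, 164.0833° W

Field A=0, Q=16: +0·20° lon, +16·10° lat → SW at lon -180°, lat 70°.
Square 7, 1: +7·2° lon, +1·1° lat → SW at lon -166°, lat 71°.
Subsquare w=22, v=21: +22·0.0833333° lon, +21·0.0416667° lat → SW at lon -164.167°, lat 71.875°.
Cell spans 0.0833333° lon × 0.0416667° lat.
west 164.1667° W, east 164.0833° W.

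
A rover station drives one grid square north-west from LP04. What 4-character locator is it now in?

KP95

Longitude square 0; −1 → -1, wraps to 9, carry into field.
Longitude field L = 11; −1 → 10 = K.
Latitude square 4; +1 → 5.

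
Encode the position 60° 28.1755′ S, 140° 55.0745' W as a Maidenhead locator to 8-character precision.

BC99mm97

Offset from 180°W / 90°S: lon 39.08209°, lat 29.53041°.
Field: lon ⌊39.08209/20⌋ = 1 → B; lat ⌊29.53041/10⌋ = 2 → C.
Square: lon ⌊19.08209/2⌋ = 9; lat ⌊9.53041/1⌋ = 9.
Subsquare: lon ⌊1.08209/0.0833333⌋ = 12 → m; lat ⌊0.53041/0.0416667⌋ = 12 → m.
Extended square: lon ⌊0.08209/0.00833333⌋ = 9; lat ⌊0.03041/0.00416667⌋ = 7.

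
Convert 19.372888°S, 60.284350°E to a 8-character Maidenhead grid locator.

Add 180° to longitude and 90° to latitude: 240.28435, 70.62711.
Field (20°×10°, letters A–R): 240.28435/20 → 12 → M, 70.62711/10 → 7 → H; chars MH.
Square (2°×1°, digits 0–9): 0.28435/2 → 0, 0.62711/1 → 0; chars 00.
Subsquare (5′×2.5′, letters a–x): 0.28435/0.0833333 → 3 → d, 0.62711/0.0416667 → 15 → p; chars dp.
Extended square (30″×15″, digits 0–9): 0.03435/0.00833333 → 4, 0.00211/0.00416667 → 0; chars 40.

MH00dp40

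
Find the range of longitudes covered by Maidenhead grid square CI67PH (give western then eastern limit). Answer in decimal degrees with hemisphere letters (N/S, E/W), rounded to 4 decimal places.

126.7500° W, 126.6667° W

Field C=2, I=8: +2·20° lon, +8·10° lat → SW at lon -140°, lat -10°.
Square 6, 7: +6·2° lon, +7·1° lat → SW at lon -128°, lat -3°.
Subsquare p=15, h=7: +15·0.0833333° lon, +7·0.0416667° lat → SW at lon -126.75°, lat -2.70833°.
Cell spans 0.0833333° lon × 0.0416667° lat.
west 126.7500° W, east 126.6667° W.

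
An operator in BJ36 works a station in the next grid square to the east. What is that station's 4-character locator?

BJ46

Longitude square 3; +1 → 4.
The latitude characters are unchanged.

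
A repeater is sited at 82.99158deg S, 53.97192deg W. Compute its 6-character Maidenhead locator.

GA37aa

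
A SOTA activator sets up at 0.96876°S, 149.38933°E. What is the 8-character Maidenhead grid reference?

QI49qa67

Shift to the Maidenhead origin (180°W, 90°S): lon 329.38933, lat 89.03124.
Field: lon ⌊329.38933/20⌋ = 16 → Q; lat ⌊89.03124/10⌋ = 8 → I.
Square: lon ⌊9.38933/2⌋ = 4; lat ⌊9.03124/1⌋ = 9.
Subsquare: lon ⌊1.38933/0.0833333⌋ = 16 → q; lat ⌊0.03124/0.0416667⌋ = 0 → a.
Extended square: lon ⌊0.05600/0.00833333⌋ = 6; lat ⌊0.03124/0.00416667⌋ = 7.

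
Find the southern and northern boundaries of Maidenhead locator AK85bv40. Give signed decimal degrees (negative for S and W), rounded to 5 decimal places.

Field A=0, K=10: +0·20° lon, +10·10° lat → SW at lon -180°, lat 10°.
Square 8, 5: +8·2° lon, +5·1° lat → SW at lon -164°, lat 15°.
Subsquare b=1, v=21: +1·0.0833333° lon, +21·0.0416667° lat → SW at lon -163.917°, lat 15.875°.
Extended square 4, 0: +4·0.00833333° lon, +0·0.00416667° lat → SW at lon -163.883°, lat 15.875°.
Cell spans 0.00833333° lon × 0.00416667° lat.
south 15.87500, north 15.87917.

15.87500, 15.87917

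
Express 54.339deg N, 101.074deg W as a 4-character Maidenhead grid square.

Offset from 180°W / 90°S: lon 78.93°, lat 144.34°.
Field: 78.93/20 → 3 → D, 144.34/10 → 14 → O; chars DO.
Square: 18.93/2 → 9, 4.34/1 → 4; chars 94.

DO94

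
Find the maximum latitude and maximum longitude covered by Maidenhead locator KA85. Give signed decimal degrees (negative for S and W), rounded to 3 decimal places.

-84.000, 38.000

Field K=10, A=0: +10·20° lon, +0·10° lat → SW at lon 20°, lat -90°.
Square 8, 5: +8·2° lon, +5·1° lat → SW at lon 36°, lat -85°.
Cell spans 2° lon × 1° lat. NE corner is SW corner plus one full cell.
latitude -84.000, longitude 38.000.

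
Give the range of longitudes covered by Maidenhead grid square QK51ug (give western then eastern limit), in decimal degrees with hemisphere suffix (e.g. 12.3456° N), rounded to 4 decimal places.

151.6667° E, 151.7500° E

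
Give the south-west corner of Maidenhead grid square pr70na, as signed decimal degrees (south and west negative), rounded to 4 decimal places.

Field P=15, R=17: +15·20° lon, +17·10° lat → SW at lon 120°, lat 80°.
Square 7, 0: +7·2° lon, +0·1° lat → SW at lon 134°, lat 80°.
Subsquare n=13, a=0: +13·0.0833333° lon, +0·0.0416667° lat → SW at lon 135.083°, lat 80°.
latitude 80.0000, longitude 135.0833.

80.0000, 135.0833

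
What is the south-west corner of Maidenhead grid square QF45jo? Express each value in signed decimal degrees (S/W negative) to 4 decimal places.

-34.4167, 148.7500

Field Q=16, F=5: +16·20° lon, +5·10° lat → SW at lon 140°, lat -40°.
Square 4, 5: +4·2° lon, +5·1° lat → SW at lon 148°, lat -35°.
Subsquare j=9, o=14: +9·0.0833333° lon, +14·0.0416667° lat → SW at lon 148.75°, lat -34.4167°.
latitude -34.4167, longitude 148.7500.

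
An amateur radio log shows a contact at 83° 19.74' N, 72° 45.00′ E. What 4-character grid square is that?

MR63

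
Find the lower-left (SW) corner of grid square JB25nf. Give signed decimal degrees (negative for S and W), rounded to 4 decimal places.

Field J=9, B=1: +9·20° lon, +1·10° lat → SW at lon 0°, lat -80°.
Square 2, 5: +2·2° lon, +5·1° lat → SW at lon 4°, lat -75°.
Subsquare n=13, f=5: +13·0.0833333° lon, +5·0.0416667° lat → SW at lon 5.08333°, lat -74.7917°.
latitude -74.7917, longitude 5.0833.

-74.7917, 5.0833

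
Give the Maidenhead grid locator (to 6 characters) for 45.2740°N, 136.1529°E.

Add 180° to longitude and 90° to latitude: 316.1529, 135.2740.
Field: 316.1529/20 → 15 → P, 135.2740/10 → 13 → N; chars PN.
Square: 16.1529/2 → 8, 5.2740/1 → 5; chars 85.
Subsquare: 0.1529/0.0833333 → 1 → b, 0.2740/0.0416667 → 6 → g; chars bg.

PN85bg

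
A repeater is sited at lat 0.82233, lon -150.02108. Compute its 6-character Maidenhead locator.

Offset from 180°W / 90°S: lon 29.9789°, lat 90.8223°.
Field: 29.9789/20 → 1 → B, 90.8223/10 → 9 → J; chars BJ.
Square: 9.9789/2 → 4, 0.8223/1 → 0; chars 40.
Subsquare: 1.9789/0.0833333 → 23 → x, 0.8223/0.0416667 → 19 → t; chars xt.

BJ40xt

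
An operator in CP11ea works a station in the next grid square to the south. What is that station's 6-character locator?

Latitude subsquare a = 0; −1 → -1, wraps to 23 = x, carry into square.
Latitude square 1; −1 → 0.
The longitude characters are unchanged.

CP10ex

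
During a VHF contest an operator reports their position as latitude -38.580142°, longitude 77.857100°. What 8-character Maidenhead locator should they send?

Offset from 180°W / 90°S: lon 257.85710°, lat 51.41986°.
Field: lon ⌊257.85710/20⌋ = 12 → M; lat ⌊51.41986/10⌋ = 5 → F.
Square: lon ⌊17.85710/2⌋ = 8; lat ⌊1.41986/1⌋ = 1.
Subsquare: lon ⌊1.85710/0.0833333⌋ = 22 → w; lat ⌊0.41986/0.0416667⌋ = 10 → k.
Extended square: lon ⌊0.02377/0.00833333⌋ = 2; lat ⌊0.00319/0.00416667⌋ = 0.

MF81wk20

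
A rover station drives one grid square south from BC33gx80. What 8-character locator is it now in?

BC33gw89

Latitude extended square 0; −1 → -1, wraps to 9, carry into subsquare.
Latitude subsquare x = 23; −1 → 22 = w.
The longitude characters are unchanged.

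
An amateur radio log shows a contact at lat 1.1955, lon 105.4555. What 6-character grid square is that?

OJ21re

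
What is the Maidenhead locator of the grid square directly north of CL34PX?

CL35pa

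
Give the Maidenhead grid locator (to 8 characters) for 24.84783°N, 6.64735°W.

Add 180° to longitude and 90° to latitude: 173.35265, 114.84783.
Field: lon ⌊173.35265/20⌋ = 8 → I; lat ⌊114.84783/10⌋ = 11 → L.
Square: lon ⌊13.35265/2⌋ = 6; lat ⌊4.84783/1⌋ = 4.
Subsquare: lon ⌊1.35265/0.0833333⌋ = 16 → q; lat ⌊0.84783/0.0416667⌋ = 20 → u.
Extended square: lon ⌊0.01932/0.00833333⌋ = 2; lat ⌊0.01450/0.00416667⌋ = 3.

IL64qu23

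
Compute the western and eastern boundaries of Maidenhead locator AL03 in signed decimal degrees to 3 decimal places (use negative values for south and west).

-180.000, -178.000

Field A=0, L=11: +0·20° lon, +11·10° lat → SW at lon -180°, lat 20°.
Square 0, 3: +0·2° lon, +3·1° lat → SW at lon -180°, lat 23°.
Cell spans 2° lon × 1° lat.
west -180.000, east -178.000.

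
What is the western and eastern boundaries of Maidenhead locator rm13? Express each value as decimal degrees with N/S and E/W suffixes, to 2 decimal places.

Field R=17, M=12: +17·20° lon, +12·10° lat → SW at lon 160°, lat 30°.
Square 1, 3: +1·2° lon, +3·1° lat → SW at lon 162°, lat 33°.
Cell spans 2° lon × 1° lat.
west 162.00° E, east 164.00° E.

162.00° E, 164.00° E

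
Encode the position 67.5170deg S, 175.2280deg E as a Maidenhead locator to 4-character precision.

RC72

Add 180° to longitude and 90° to latitude: 355.23, 22.48.
Field (20°×10°, letters A–R): lon ⌊355.23/20⌋ = 17 → R; lat ⌊22.48/10⌋ = 2 → C.
Square (2°×1°, digits 0–9): lon ⌊15.23/2⌋ = 7; lat ⌊2.48/1⌋ = 2.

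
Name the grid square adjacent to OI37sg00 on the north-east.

OI37sg11

Longitude extended square 0; +1 → 1.
Latitude extended square 0; +1 → 1.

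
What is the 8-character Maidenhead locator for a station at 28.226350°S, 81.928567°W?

EG91as85

Add 180° to longitude and 90° to latitude: 98.07143, 61.77365.
Field: 98.07143/20 → 4 → E, 61.77365/10 → 6 → G; chars EG.
Square: 18.07143/2 → 9, 1.77365/1 → 1; chars 91.
Subsquare: 0.07143/0.0833333 → 0 → a, 0.77365/0.0416667 → 18 → s; chars as.
Extended square: 0.07143/0.00833333 → 8, 0.02365/0.00416667 → 5; chars 85.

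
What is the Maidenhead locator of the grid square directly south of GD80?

Latitude square 0; −1 → -1, wraps to 9, carry into field.
Latitude field D = 3; −1 → 2 = C.
The longitude characters are unchanged.

GC89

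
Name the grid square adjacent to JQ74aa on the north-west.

Longitude subsquare a = 0; −1 → -1, wraps to 23 = x, carry into square.
Longitude square 7; −1 → 6.
Latitude subsquare a = 0; +1 → 1 = b.

JQ64xb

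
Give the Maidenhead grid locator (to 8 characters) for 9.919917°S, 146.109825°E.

QI30bb39

Offset from 180°W / 90°S: lon 326.10983°, lat 80.08008°.
Field: lon ⌊326.10983/20⌋ = 16 → Q; lat ⌊80.08008/10⌋ = 8 → I.
Square: lon ⌊6.10983/2⌋ = 3; lat ⌊0.08008/1⌋ = 0.
Subsquare: lon ⌊0.10983/0.0833333⌋ = 1 → b; lat ⌊0.08008/0.0416667⌋ = 1 → b.
Extended square: lon ⌊0.02649/0.00833333⌋ = 3; lat ⌊0.03842/0.00416667⌋ = 9.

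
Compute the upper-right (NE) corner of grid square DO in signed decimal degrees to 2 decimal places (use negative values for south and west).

Field D=3, O=14: +3·20° lon, +14·10° lat → SW at lon -120°, lat 50°.
Cell spans 20° lon × 10° lat. NE corner is SW corner plus one full cell.
latitude 60.00, longitude -100.00.

60.00, -100.00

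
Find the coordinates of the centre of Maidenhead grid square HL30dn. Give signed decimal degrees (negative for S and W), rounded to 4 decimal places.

20.5625, -33.7083

Field H=7, L=11: +7·20° lon, +11·10° lat → SW at lon -40°, lat 20°.
Square 3, 0: +3·2° lon, +0·1° lat → SW at lon -34°, lat 20°.
Subsquare d=3, n=13: +3·0.0833333° lon, +13·0.0416667° lat → SW at lon -33.75°, lat 20.5417°.
Cell spans 0.0833333° lon × 0.0416667° lat. Centre is SW corner plus half of each.
latitude 20.5625, longitude -33.7083.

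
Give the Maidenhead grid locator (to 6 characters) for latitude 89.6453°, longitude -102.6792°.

DR89pp

Add 180° to longitude and 90° to latitude: 77.3208, 179.6453.
Field (20°×10°, letters A–R): 77.3208/20 → 3 → D, 179.6453/10 → 17 → R; chars DR.
Square (2°×1°, digits 0–9): 17.3208/2 → 8, 9.6453/1 → 9; chars 89.
Subsquare (5′×2.5′, letters a–x): 1.3208/0.0833333 → 15 → p, 0.6453/0.0416667 → 15 → p; chars pp.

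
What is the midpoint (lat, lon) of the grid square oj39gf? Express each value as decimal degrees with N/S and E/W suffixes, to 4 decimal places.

Field O=14, J=9: +14·20° lon, +9·10° lat → SW at lon 100°, lat 0°.
Square 3, 9: +3·2° lon, +9·1° lat → SW at lon 106°, lat 9°.
Subsquare g=6, f=5: +6·0.0833333° lon, +5·0.0416667° lat → SW at lon 106.5°, lat 9.20833°.
Cell spans 0.0833333° lon × 0.0416667° lat. Centre is SW corner plus half of each.
latitude 9.2292° N, longitude 106.5417° E.

9.2292° N, 106.5417° E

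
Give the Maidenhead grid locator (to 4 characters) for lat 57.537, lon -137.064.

CO17

Offset from 180°W / 90°S: lon 42.94°, lat 147.54°.
Field: lon ⌊42.94/20⌋ = 2 → C; lat ⌊147.54/10⌋ = 14 → O.
Square: lon ⌊2.94/2⌋ = 1; lat ⌊7.54/1⌋ = 7.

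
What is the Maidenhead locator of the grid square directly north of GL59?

GM50

Latitude square 9; +1 → 10, wraps to 0, carry into field.
Latitude field L = 11; +1 → 12 = M.
The longitude characters are unchanged.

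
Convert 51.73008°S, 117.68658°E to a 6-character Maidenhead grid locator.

OD88ug

Offset from 180°W / 90°S: lon 297.6866°, lat 38.2699°.
Field: 297.6866/20 → 14 → O, 38.2699/10 → 3 → D; chars OD.
Square: 17.6866/2 → 8, 8.2699/1 → 8; chars 88.
Subsquare: 1.6866/0.0833333 → 20 → u, 0.2699/0.0416667 → 6 → g; chars ug.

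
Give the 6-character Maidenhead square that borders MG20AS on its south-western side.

MG10xr

Longitude subsquare a = 0; −1 → -1, wraps to 23 = x, carry into square.
Longitude square 2; −1 → 1.
Latitude subsquare s = 18; −1 → 17 = r.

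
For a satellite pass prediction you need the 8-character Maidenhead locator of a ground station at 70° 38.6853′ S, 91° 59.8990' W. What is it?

EB49ai05

Add 180° to longitude and 90° to latitude: 88.00168, 19.35524.
Field: 88.00168/20 → 4 → E, 19.35524/10 → 1 → B; chars EB.
Square: 8.00168/2 → 4, 9.35524/1 → 9; chars 49.
Subsquare: 0.00168/0.0833333 → 0 → a, 0.35524/0.0416667 → 8 → i; chars ai.
Extended square: 0.00168/0.00833333 → 0, 0.02191/0.00416667 → 5; chars 05.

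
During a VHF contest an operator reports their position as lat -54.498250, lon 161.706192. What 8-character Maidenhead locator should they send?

Offset from 180°W / 90°S: lon 341.70619°, lat 35.50175°.
Field (20°×10°, letters A–R): lon ⌊341.70619/20⌋ = 17 → R; lat ⌊35.50175/10⌋ = 3 → D.
Square (2°×1°, digits 0–9): lon ⌊1.70619/2⌋ = 0; lat ⌊5.50175/1⌋ = 5.
Subsquare (5′×2.5′, letters a–x): lon ⌊1.70619/0.0833333⌋ = 20 → u; lat ⌊0.50175/0.0416667⌋ = 12 → m.
Extended square (30″×15″, digits 0–9): lon ⌊0.03953/0.00833333⌋ = 4; lat ⌊0.00175/0.00416667⌋ = 0.

RD05um40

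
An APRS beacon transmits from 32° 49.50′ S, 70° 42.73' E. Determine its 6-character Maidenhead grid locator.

MF57ie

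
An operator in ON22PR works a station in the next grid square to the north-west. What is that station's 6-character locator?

Longitude subsquare p = 15; −1 → 14 = o.
Latitude subsquare r = 17; +1 → 18 = s.

ON22os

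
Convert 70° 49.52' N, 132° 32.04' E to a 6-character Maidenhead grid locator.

PQ60gt

Offset from 180°W / 90°S: lon 312.5340°, lat 160.8253°.
Field (20°×10°, letters A–R): 312.5340/20 → 15 → P, 160.8253/10 → 16 → Q; chars PQ.
Square (2°×1°, digits 0–9): 12.5340/2 → 6, 0.8253/1 → 0; chars 60.
Subsquare (5′×2.5′, letters a–x): 0.5340/0.0833333 → 6 → g, 0.8253/0.0416667 → 19 → t; chars gt.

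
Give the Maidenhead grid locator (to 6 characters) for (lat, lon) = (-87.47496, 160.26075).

RA02dm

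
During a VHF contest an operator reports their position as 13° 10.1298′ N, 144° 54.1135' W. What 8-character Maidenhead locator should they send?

BK73ne10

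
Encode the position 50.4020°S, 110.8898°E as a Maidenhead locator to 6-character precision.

OD59ko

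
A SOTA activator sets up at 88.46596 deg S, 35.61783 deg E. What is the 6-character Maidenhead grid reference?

KA71tm

Add 180° to longitude and 90° to latitude: 215.6178, 1.5340.
Field (20°×10°, letters A–R): lon ⌊215.6178/20⌋ = 10 → K; lat ⌊1.5340/10⌋ = 0 → A.
Square (2°×1°, digits 0–9): lon ⌊15.6178/2⌋ = 7; lat ⌊1.5340/1⌋ = 1.
Subsquare (5′×2.5′, letters a–x): lon ⌊1.6178/0.0833333⌋ = 19 → t; lat ⌊0.5340/0.0416667⌋ = 12 → m.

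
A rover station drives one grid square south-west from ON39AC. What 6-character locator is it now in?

ON29xb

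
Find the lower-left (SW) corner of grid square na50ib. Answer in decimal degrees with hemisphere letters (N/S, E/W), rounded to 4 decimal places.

89.9583° S, 90.6667° E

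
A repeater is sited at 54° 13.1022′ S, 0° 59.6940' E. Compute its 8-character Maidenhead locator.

Offset from 180°W / 90°S: lon 180.99490°, lat 35.78163°.
Field: 180.99490/20 → 9 → J, 35.78163/10 → 3 → D; chars JD.
Square: 0.99490/2 → 0, 5.78163/1 → 5; chars 05.
Subsquare: 0.99490/0.0833333 → 11 → l, 0.78163/0.0416667 → 18 → s; chars ls.
Extended square: 0.07823/0.00833333 → 9, 0.03163/0.00416667 → 7; chars 97.

JD05ls97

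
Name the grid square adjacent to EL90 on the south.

EK99

Latitude square 0; −1 → -1, wraps to 9, carry into field.
Latitude field L = 11; −1 → 10 = K.
The longitude characters are unchanged.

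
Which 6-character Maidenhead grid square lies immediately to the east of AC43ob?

AC43pb

Longitude subsquare o = 14; +1 → 15 = p.
The latitude characters are unchanged.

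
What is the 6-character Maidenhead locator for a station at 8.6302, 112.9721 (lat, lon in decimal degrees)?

OJ68lp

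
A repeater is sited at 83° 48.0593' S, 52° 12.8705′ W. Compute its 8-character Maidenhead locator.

Offset from 180°W / 90°S: lon 127.78549°, lat 6.19901°.
Field (20°×10°, letters A–R): lon ⌊127.78549/20⌋ = 6 → G; lat ⌊6.19901/10⌋ = 0 → A.
Square (2°×1°, digits 0–9): lon ⌊7.78549/2⌋ = 3; lat ⌊6.19901/1⌋ = 6.
Subsquare (5′×2.5′, letters a–x): lon ⌊1.78549/0.0833333⌋ = 21 → v; lat ⌊0.19901/0.0416667⌋ = 4 → e.
Extended square (30″×15″, digits 0–9): lon ⌊0.03549/0.00833333⌋ = 4; lat ⌊0.03234/0.00416667⌋ = 7.

GA36ve47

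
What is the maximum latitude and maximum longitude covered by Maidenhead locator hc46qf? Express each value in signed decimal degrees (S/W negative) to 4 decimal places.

Field H=7, C=2: +7·20° lon, +2·10° lat → SW at lon -40°, lat -70°.
Square 4, 6: +4·2° lon, +6·1° lat → SW at lon -32°, lat -64°.
Subsquare q=16, f=5: +16·0.0833333° lon, +5·0.0416667° lat → SW at lon -30.6667°, lat -63.7917°.
Cell spans 0.0833333° lon × 0.0416667° lat. NE corner is SW corner plus one full cell.
latitude -63.7500, longitude -30.5833.

-63.7500, -30.5833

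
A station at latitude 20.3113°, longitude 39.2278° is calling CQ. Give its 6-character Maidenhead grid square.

KL90oh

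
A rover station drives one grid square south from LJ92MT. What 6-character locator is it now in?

LJ92ms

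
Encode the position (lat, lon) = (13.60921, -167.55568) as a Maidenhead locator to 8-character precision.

AK63fo36

Shift to the Maidenhead origin (180°W, 90°S): lon 12.44432, lat 103.60921.
Field (20°×10°, letters A–R): lon ⌊12.44432/20⌋ = 0 → A; lat ⌊103.60921/10⌋ = 10 → K.
Square (2°×1°, digits 0–9): lon ⌊12.44432/2⌋ = 6; lat ⌊3.60921/1⌋ = 3.
Subsquare (5′×2.5′, letters a–x): lon ⌊0.44432/0.0833333⌋ = 5 → f; lat ⌊0.60921/0.0416667⌋ = 14 → o.
Extended square (30″×15″, digits 0–9): lon ⌊0.02765/0.00833333⌋ = 3; lat ⌊0.02588/0.00416667⌋ = 6.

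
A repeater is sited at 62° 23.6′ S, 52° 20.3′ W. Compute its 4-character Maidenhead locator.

GC37

Offset from 180°W / 90°S: lon 127.66°, lat 27.61°.
Field: 127.66/20 → 6 → G, 27.61/10 → 2 → C; chars GC.
Square: 7.66/2 → 3, 7.61/1 → 7; chars 37.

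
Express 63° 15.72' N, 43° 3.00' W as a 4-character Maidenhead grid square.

GP83

Add 180° to longitude and 90° to latitude: 136.95, 153.26.
Field: lon ⌊136.95/20⌋ = 6 → G; lat ⌊153.26/10⌋ = 15 → P.
Square: lon ⌊16.95/2⌋ = 8; lat ⌊3.26/1⌋ = 3.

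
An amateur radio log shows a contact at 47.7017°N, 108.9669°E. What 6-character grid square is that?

Shift to the Maidenhead origin (180°W, 90°S): lon 288.9669, lat 137.7017.
Field: lon ⌊288.9669/20⌋ = 14 → O; lat ⌊137.7017/10⌋ = 13 → N.
Square: lon ⌊8.9669/2⌋ = 4; lat ⌊7.7017/1⌋ = 7.
Subsquare: lon ⌊0.9669/0.0833333⌋ = 11 → l; lat ⌊0.7017/0.0416667⌋ = 16 → q.

ON47lq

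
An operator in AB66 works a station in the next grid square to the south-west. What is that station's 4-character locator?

AB55

Longitude square 6; −1 → 5.
Latitude square 6; −1 → 5.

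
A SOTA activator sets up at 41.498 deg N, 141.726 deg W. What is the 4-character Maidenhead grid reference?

BN91

Add 180° to longitude and 90° to latitude: 38.27, 131.50.
Field: lon ⌊38.27/20⌋ = 1 → B; lat ⌊131.50/10⌋ = 13 → N.
Square: lon ⌊18.27/2⌋ = 9; lat ⌊1.50/1⌋ = 1.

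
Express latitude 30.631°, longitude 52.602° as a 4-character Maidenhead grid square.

Offset from 180°W / 90°S: lon 232.60°, lat 120.63°.
Field (20°×10°, letters A–R): 232.60/20 → 11 → L, 120.63/10 → 12 → M; chars LM.
Square (2°×1°, digits 0–9): 12.60/2 → 6, 0.63/1 → 0; chars 60.

LM60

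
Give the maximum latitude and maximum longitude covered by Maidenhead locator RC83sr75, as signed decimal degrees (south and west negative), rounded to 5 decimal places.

Field R=17, C=2: +17·20° lon, +2·10° lat → SW at lon 160°, lat -70°.
Square 8, 3: +8·2° lon, +3·1° lat → SW at lon 176°, lat -67°.
Subsquare s=18, r=17: +18·0.0833333° lon, +17·0.0416667° lat → SW at lon 177.5°, lat -66.2917°.
Extended square 7, 5: +7·0.00833333° lon, +5·0.00416667° lat → SW at lon 177.558°, lat -66.2708°.
Cell spans 0.00833333° lon × 0.00416667° lat. NE corner is SW corner plus one full cell.
latitude -66.26667, longitude 177.56667.

-66.26667, 177.56667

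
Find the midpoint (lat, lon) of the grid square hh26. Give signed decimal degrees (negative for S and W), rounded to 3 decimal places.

-13.500, -35.000

Field H=7, H=7: +7·20° lon, +7·10° lat → SW at lon -40°, lat -20°.
Square 2, 6: +2·2° lon, +6·1° lat → SW at lon -36°, lat -14°.
Cell spans 2° lon × 1° lat. Centre is SW corner plus half of each.
latitude -13.500, longitude -35.000.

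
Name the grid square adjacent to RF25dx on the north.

RF26da

Latitude subsquare x = 23; +1 → 24, wraps to 0 = a, carry into square.
Latitude square 5; +1 → 6.
The longitude characters are unchanged.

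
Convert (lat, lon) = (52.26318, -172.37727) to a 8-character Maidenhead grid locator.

Shift to the Maidenhead origin (180°W, 90°S): lon 7.62273, lat 142.26318.
Field: 7.62273/20 → 0 → A, 142.26318/10 → 14 → O; chars AO.
Square: 7.62273/2 → 3, 2.26318/1 → 2; chars 32.
Subsquare: 1.62273/0.0833333 → 19 → t, 0.26318/0.0416667 → 6 → g; chars tg.
Extended square: 0.03940/0.00833333 → 4, 0.01318/0.00416667 → 3; chars 43.

AO32tg43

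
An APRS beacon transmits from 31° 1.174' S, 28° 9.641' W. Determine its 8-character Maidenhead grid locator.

HF58wx05

Offset from 180°W / 90°S: lon 151.83932°, lat 58.98043°.
Field: lon ⌊151.83932/20⌋ = 7 → H; lat ⌊58.98043/10⌋ = 5 → F.
Square: lon ⌊11.83932/2⌋ = 5; lat ⌊8.98043/1⌋ = 8.
Subsquare: lon ⌊1.83932/0.0833333⌋ = 22 → w; lat ⌊0.98043/0.0416667⌋ = 23 → x.
Extended square: lon ⌊0.00598/0.00833333⌋ = 0; lat ⌊0.02210/0.00416667⌋ = 5.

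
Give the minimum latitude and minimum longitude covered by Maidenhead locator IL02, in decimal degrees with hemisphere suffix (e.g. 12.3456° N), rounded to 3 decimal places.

Field I=8, L=11: +8·20° lon, +11·10° lat → SW at lon -20°, lat 20°.
Square 0, 2: +0·2° lon, +2·1° lat → SW at lon -20°, lat 22°.
latitude 22.000° N, longitude 20.000° W.

22.000° N, 20.000° W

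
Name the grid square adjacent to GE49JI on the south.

GE49jh

Latitude subsquare i = 8; −1 → 7 = h.
The longitude characters are unchanged.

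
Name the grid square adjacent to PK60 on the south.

PJ69

Latitude square 0; −1 → -1, wraps to 9, carry into field.
Latitude field K = 10; −1 → 9 = J.
The longitude characters are unchanged.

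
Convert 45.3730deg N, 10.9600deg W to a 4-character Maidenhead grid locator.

IN45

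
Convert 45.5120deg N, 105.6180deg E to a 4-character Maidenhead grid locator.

ON25

Offset from 180°W / 90°S: lon 285.62°, lat 135.51°.
Field (20°×10°, letters A–R): 285.62/20 → 14 → O, 135.51/10 → 13 → N; chars ON.
Square (2°×1°, digits 0–9): 5.62/2 → 2, 5.51/1 → 5; chars 25.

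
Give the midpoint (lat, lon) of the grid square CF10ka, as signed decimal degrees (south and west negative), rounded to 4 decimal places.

-39.9792, -137.1250

Field C=2, F=5: +2·20° lon, +5·10° lat → SW at lon -140°, lat -40°.
Square 1, 0: +1·2° lon, +0·1° lat → SW at lon -138°, lat -40°.
Subsquare k=10, a=0: +10·0.0833333° lon, +0·0.0416667° lat → SW at lon -137.167°, lat -40°.
Cell spans 0.0833333° lon × 0.0416667° lat. Centre is SW corner plus half of each.
latitude -39.9792, longitude -137.1250.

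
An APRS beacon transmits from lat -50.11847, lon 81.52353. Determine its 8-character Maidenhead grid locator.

ND09sv21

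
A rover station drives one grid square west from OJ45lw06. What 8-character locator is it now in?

Longitude extended square 0; −1 → -1, wraps to 9, carry into subsquare.
Longitude subsquare l = 11; −1 → 10 = k.
The latitude characters are unchanged.

OJ45kw96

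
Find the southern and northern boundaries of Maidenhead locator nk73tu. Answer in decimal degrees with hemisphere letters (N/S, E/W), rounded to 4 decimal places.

Field N=13, K=10: +13·20° lon, +10·10° lat → SW at lon 80°, lat 10°.
Square 7, 3: +7·2° lon, +3·1° lat → SW at lon 94°, lat 13°.
Subsquare t=19, u=20: +19·0.0833333° lon, +20·0.0416667° lat → SW at lon 95.5833°, lat 13.8333°.
Cell spans 0.0833333° lon × 0.0416667° lat.
south 13.8333° N, north 13.8750° N.

13.8333° N, 13.8750° N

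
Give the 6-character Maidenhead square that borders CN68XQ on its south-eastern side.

Longitude subsquare x = 23; +1 → 24, wraps to 0 = a, carry into square.
Longitude square 6; +1 → 7.
Latitude subsquare q = 16; −1 → 15 = p.

CN78ap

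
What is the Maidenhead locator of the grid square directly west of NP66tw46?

Longitude extended square 4; −1 → 3.
The latitude characters are unchanged.

NP66tw36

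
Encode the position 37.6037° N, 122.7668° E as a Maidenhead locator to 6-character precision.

Offset from 180°W / 90°S: lon 302.7668°, lat 127.6037°.
Field: 302.7668/20 → 15 → P, 127.6037/10 → 12 → M; chars PM.
Square: 2.7668/2 → 1, 7.6037/1 → 7; chars 17.
Subsquare: 0.7668/0.0833333 → 9 → j, 0.6037/0.0416667 → 14 → o; chars jo.

PM17jo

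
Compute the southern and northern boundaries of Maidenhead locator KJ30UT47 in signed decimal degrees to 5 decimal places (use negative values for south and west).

Field K=10, J=9: +10·20° lon, +9·10° lat → SW at lon 20°, lat 0°.
Square 3, 0: +3·2° lon, +0·1° lat → SW at lon 26°, lat 0°.
Subsquare u=20, t=19: +20·0.0833333° lon, +19·0.0416667° lat → SW at lon 27.6667°, lat 0.791667°.
Extended square 4, 7: +4·0.00833333° lon, +7·0.00416667° lat → SW at lon 27.7°, lat 0.820833°.
Cell spans 0.00833333° lon × 0.00416667° lat.
south 0.82083, north 0.82500.

0.82083, 0.82500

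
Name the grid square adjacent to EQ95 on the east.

Longitude square 9; +1 → 10, wraps to 0, carry into field.
Longitude field E = 4; +1 → 5 = F.
The latitude characters are unchanged.

FQ05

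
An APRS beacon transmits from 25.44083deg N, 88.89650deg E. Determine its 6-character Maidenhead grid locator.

Shift to the Maidenhead origin (180°W, 90°S): lon 268.8965, lat 115.4408.
Field (20°×10°, letters A–R): lon ⌊268.8965/20⌋ = 13 → N; lat ⌊115.4408/10⌋ = 11 → L.
Square (2°×1°, digits 0–9): lon ⌊8.8965/2⌋ = 4; lat ⌊5.4408/1⌋ = 5.
Subsquare (5′×2.5′, letters a–x): lon ⌊0.8965/0.0833333⌋ = 10 → k; lat ⌊0.4408/0.0416667⌋ = 10 → k.

NL45kk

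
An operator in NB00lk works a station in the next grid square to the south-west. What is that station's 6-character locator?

Longitude subsquare l = 11; −1 → 10 = k.
Latitude subsquare k = 10; −1 → 9 = j.

NB00kj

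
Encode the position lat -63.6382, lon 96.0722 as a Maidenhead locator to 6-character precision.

NC86ai

Add 180° to longitude and 90° to latitude: 276.0722, 26.3618.
Field: 276.0722/20 → 13 → N, 26.3618/10 → 2 → C; chars NC.
Square: 16.0722/2 → 8, 6.3618/1 → 6; chars 86.
Subsquare: 0.0722/0.0833333 → 0 → a, 0.3618/0.0416667 → 8 → i; chars ai.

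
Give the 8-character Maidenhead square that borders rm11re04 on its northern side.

Latitude extended square 4; +1 → 5.
The longitude characters are unchanged.

RM11re05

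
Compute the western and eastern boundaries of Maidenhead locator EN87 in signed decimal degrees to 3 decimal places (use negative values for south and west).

-84.000, -82.000

Field E=4, N=13: +4·20° lon, +13·10° lat → SW at lon -100°, lat 40°.
Square 8, 7: +8·2° lon, +7·1° lat → SW at lon -84°, lat 47°.
Cell spans 2° lon × 1° lat.
west -84.000, east -82.000.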